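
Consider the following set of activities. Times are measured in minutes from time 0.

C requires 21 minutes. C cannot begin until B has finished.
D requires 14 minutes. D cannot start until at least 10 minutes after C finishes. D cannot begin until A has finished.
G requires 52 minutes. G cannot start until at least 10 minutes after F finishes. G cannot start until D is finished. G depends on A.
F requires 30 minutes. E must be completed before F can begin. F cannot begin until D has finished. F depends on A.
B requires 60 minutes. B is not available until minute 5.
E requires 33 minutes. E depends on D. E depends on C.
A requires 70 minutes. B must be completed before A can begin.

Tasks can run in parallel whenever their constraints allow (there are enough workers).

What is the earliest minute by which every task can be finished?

B cannot begin until its own release at minute 5. It runs from minute 5 to 5 + 60 = minute 65.
C waits on B (finishes minute 65), so it starts at minute 65 and finishes at 65 + 21 = minute 86.
A waits on B (finishes minute 65), so it starts at minute 65 and finishes at 65 + 70 = minute 135.
D has to wait for C (finishes minute 86, plus 10-minute gap → minute 96); A (finishes minute 135). The latest of these is minute 135, so D runs minute 135 to 135 + 14 = minute 149.
E cannot start until D (finishes minute 149); C (finishes minute 86). The controlling bound is minute 149, so E finishes at 149 + 33 = minute 182.
F needs all of E (finishes minute 182); D (finishes minute 149); A (finishes minute 135). That puts its earliest start at minute 182; it finishes at 182 + 30 = minute 212.
G cannot start until F (finishes minute 212, plus 10-minute gap → minute 222); D (finishes minute 149); A (finishes minute 135). The controlling bound is minute 222, so G finishes at 222 + 52 = minute 274.
All tasks are finished once the last one completes. Finish times: A at 135, B at 65, C at 86, D at 149, E at 182, F at 212, G at 274. The latest is minute 274.

274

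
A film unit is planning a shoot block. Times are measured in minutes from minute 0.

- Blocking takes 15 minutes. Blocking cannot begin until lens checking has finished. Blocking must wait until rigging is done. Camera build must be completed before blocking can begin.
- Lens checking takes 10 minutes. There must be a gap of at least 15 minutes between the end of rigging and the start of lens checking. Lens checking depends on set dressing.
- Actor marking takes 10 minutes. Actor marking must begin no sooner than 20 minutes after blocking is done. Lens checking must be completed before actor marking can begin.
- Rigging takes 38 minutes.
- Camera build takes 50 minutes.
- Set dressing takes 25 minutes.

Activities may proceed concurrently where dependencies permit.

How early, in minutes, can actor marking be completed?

108

Nothing blocks camera build, so it runs from minute 0 to minute 50.
Set dressing has no prerequisites, so it starts at minute 0 and finishes at minute 25.
Rigging has no prerequisites, so it starts at minute 0 and finishes at minute 38.
Lens checking needs all of rigging (finishes minute 38, plus 15-minute gap → minute 53); set dressing (finishes minute 25). That puts its earliest start at minute 53; it finishes at 53 + 10 = minute 63.
Blocking needs all of lens checking (finishes minute 63); rigging (finishes minute 38); camera build (finishes minute 50). That puts its earliest start at minute 63; it finishes at 63 + 15 = minute 78.
For actor marking: blocking (finishes minute 78, plus 20-minute gap → minute 98); lens checking (finishes minute 63). Taking the maximum gives a start of minute 98, and it finishes at 98 + 10 = minute 108.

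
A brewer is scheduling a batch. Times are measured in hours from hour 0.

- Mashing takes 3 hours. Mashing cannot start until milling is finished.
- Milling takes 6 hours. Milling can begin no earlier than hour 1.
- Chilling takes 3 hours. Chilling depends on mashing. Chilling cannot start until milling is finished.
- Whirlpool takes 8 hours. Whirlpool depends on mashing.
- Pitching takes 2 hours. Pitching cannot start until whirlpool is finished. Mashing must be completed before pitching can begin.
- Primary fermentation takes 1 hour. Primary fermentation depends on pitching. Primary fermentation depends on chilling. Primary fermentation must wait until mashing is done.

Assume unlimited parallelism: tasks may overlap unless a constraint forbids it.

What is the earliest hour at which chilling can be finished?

13

Milling waits on its own release at hour 1, so it starts at hour 1 and finishes at 1 + 6 = hour 7.
Mashing cannot begin until milling (finishes hour 7). It runs from hour 7 to 7 + 3 = hour 10.
Chilling cannot start until mashing (finishes hour 10); milling (finishes hour 7). The controlling bound is hour 10, so chilling finishes at 10 + 3 = hour 13.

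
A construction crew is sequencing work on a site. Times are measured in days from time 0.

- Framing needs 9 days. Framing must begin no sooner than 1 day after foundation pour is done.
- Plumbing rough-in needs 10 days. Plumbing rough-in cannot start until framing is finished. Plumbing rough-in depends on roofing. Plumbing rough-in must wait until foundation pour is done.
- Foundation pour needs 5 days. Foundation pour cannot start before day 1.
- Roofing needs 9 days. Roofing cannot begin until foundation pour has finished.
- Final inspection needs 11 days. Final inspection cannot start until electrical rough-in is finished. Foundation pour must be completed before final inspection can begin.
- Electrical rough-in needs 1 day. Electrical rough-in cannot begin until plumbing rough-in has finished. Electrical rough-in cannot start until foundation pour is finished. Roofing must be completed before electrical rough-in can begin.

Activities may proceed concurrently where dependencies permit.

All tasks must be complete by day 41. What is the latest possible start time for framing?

10

To finish by day 41, final inspection (duration 11) must start no later than day 30.
Electrical rough-in feeds into final inspection (must start by day 30); so electrical rough-in must finish by day 30 and therefore start by day 29.
Plumbing rough-in feeds into electrical rough-in (must start by day 29); so plumbing rough-in must finish by day 29 and therefore start by day 19.
Since plumbing rough-in (must start by day 19) depends on it, framing must finish by day 19. Backing off its 9-day duration gives a latest start of day 10.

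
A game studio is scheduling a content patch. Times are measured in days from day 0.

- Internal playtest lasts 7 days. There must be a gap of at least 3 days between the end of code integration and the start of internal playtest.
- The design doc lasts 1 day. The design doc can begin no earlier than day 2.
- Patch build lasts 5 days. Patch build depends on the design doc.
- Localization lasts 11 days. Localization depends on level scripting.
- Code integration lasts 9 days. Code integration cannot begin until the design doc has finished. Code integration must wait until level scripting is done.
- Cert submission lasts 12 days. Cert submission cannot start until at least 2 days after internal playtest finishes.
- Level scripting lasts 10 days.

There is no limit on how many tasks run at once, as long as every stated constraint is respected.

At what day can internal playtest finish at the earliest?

29

Level scripting has no prerequisites, so it starts at day 0 and finishes at day 10.
The design doc waits on its own release at day 2, so it starts at day 2 and finishes at 2 + 1 = day 3.
For code integration: the design doc (finishes day 3); level scripting (finishes day 10). Taking the maximum gives a start of day 10, and it finishes at 10 + 9 = day 19.
Internal playtest waits on code integration (finishes day 19, plus 3-day gap → day 22), so it starts at day 22 and finishes at 22 + 7 = day 29.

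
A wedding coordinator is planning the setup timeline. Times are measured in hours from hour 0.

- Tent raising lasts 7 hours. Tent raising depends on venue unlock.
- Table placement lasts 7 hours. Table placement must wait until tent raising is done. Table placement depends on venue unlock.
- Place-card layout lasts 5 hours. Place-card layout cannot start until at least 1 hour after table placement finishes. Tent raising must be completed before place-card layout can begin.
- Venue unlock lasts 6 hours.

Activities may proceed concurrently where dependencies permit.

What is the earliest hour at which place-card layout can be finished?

26

Venue unlock can start immediately at hour 0; it finishes at hour 6.
Tent raising waits on venue unlock (finishes hour 6), so it starts at hour 6 and finishes at 6 + 7 = hour 13.
Table placement has to wait for tent raising (finishes hour 13); venue unlock (finishes hour 6). The latest of these is hour 13, so table placement runs hour 13 to 13 + 7 = hour 20.
Place-card layout needs all of table placement (finishes hour 20, plus 1-hour gap → hour 21); tent raising (finishes hour 13). That puts its earliest start at hour 21; it finishes at 21 + 5 = hour 26.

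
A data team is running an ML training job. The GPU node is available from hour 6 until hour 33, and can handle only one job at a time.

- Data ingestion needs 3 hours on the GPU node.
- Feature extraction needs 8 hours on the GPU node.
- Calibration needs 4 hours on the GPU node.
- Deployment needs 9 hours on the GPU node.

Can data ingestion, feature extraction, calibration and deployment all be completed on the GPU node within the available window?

Yes

The GPU node window is 33 − 6 = 27 hours.
Running back to back, the jobs need 3 + 8 + 4 + 9 = 24 hours on the GPU node.
Since 24 ≤ 27, they fit within the window.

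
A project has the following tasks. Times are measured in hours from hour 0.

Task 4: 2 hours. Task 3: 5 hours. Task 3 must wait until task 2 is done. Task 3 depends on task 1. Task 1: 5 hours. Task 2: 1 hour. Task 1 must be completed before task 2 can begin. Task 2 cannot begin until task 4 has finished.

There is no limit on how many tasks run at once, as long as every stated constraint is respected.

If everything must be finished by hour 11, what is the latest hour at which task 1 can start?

Task 3 has no dependents, so it just needs to finish by hour 11. Starting by 11 − 5 = hour 6 achieves that.
Task 2 feeds into task 3 (must start by hour 6); so task 2 must finish by hour 6 and therefore start by hour 5.
Task 1 must finish in time for task 2 (must start by hour 5); task 3 (must start by hour 6). The tightest is hour 5, so task 1 must start by 5 − 5 = hour 0.

0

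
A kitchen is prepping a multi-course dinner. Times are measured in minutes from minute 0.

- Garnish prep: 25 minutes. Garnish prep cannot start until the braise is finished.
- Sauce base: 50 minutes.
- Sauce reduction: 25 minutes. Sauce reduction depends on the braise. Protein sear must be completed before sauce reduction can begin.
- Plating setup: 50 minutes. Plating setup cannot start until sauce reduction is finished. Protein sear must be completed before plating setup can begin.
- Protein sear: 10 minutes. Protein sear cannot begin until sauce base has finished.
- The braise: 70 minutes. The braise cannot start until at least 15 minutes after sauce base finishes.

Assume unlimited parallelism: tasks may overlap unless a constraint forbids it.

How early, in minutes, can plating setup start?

Sauce base can start immediately at minute 0; it finishes at minute 50.
Protein sear cannot begin until sauce base (finishes minute 50). It runs from minute 50 to 50 + 10 = minute 60.
The braise cannot begin until sauce base (finishes minute 50, plus 15-minute gap → minute 65). It runs from minute 65 to 65 + 70 = minute 135.
For sauce reduction: the braise (finishes minute 135); protein sear (finishes minute 60). Taking the maximum gives a start of minute 135, and it finishes at 135 + 25 = minute 160.
Plating setup waits on sauce reduction (finishes minute 160); protein sear (finishes minute 60). The latest of these is minute 160, which is the earliest plating setup can start.

160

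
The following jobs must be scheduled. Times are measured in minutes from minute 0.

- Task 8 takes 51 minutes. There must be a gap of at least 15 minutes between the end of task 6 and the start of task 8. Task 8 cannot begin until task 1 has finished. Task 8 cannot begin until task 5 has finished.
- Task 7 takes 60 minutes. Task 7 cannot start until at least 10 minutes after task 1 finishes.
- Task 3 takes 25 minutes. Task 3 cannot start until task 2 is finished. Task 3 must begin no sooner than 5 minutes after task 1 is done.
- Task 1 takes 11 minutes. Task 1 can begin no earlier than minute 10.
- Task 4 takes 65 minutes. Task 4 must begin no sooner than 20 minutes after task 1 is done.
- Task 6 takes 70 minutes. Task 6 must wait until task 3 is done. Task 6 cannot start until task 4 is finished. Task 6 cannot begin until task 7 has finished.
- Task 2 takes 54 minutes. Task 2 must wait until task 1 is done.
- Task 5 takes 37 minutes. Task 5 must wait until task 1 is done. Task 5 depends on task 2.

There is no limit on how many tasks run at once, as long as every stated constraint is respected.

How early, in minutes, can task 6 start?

After its own release at minute 10, task 1 can start at minute 10 and finishes at minute 21.
After task 1 (finishes minute 21, plus 10-minute gap → minute 31), task 7 can start at minute 31 and finishes at minute 91.
After task 1 (finishes minute 21, plus 20-minute gap → minute 41), task 4 can start at minute 41 and finishes at minute 106.
After task 1 (finishes minute 21), task 2 can start at minute 21 and finishes at minute 75.
Task 3 has to wait for task 2 (finishes minute 75); task 1 (finishes minute 21, plus 5-minute gap → minute 26). The latest of these is minute 75, so task 3 runs minute 75 to 75 + 25 = minute 100.
Task 6 waits on task 3 (finishes minute 100); task 4 (finishes minute 106); task 7 (finishes minute 91). The latest of these is minute 106, which is the earliest task 6 can start.

106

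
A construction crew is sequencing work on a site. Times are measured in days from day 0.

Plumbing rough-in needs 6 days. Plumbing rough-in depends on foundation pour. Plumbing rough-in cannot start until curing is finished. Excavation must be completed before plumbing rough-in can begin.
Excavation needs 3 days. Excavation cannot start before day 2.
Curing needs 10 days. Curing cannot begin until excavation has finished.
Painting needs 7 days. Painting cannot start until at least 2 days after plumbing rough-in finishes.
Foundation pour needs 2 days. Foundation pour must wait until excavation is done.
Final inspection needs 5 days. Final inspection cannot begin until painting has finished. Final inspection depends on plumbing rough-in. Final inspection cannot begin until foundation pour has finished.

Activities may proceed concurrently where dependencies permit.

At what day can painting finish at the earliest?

30

After its own release at day 2, excavation can start at day 2 and finishes at day 5.
Curing cannot begin until excavation (finishes day 5). It runs from day 5 to 5 + 10 = day 15.
Foundation pour waits on excavation (finishes day 5), so it starts at day 5 and finishes at 5 + 2 = day 7.
Plumbing rough-in needs all of foundation pour (finishes day 7); curing (finishes day 15); excavation (finishes day 5). That puts its earliest start at day 15; it finishes at 15 + 6 = day 21.
Painting waits on plumbing rough-in (finishes day 21, plus 2-day gap → day 23), so it starts at day 23 and finishes at 23 + 7 = day 30.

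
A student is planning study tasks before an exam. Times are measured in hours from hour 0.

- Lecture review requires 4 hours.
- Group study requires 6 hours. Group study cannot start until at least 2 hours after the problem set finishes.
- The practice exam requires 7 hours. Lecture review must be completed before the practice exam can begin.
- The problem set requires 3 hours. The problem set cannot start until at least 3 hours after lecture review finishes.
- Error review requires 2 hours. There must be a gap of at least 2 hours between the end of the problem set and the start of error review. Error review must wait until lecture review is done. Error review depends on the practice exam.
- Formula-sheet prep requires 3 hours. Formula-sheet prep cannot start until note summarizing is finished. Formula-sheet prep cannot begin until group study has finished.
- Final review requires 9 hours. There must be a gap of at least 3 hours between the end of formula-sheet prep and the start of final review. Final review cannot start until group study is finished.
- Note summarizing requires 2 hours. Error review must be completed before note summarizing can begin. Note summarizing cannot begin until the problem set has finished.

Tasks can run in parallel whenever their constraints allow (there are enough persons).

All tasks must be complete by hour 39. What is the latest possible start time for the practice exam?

13

To finish by hour 39, final review (duration 9) must start no later than hour 30.
Formula-sheet prep has to be done before final review (must start by hour 30, minus 3-hour gap → hour 27). That means finishing by hour 27, i.e. starting by 27 − 3 = hour 24.
Note summarizing must finish before formula-sheet prep (must start by hour 24). With a 2-hour duration, note summarizing must start by 24 − 2 = hour 22.
Since note summarizing (must start by hour 22) depends on it, error review must finish by hour 22. Backing off its 2-hour duration gives a latest start of hour 20.
The practice exam feeds into error review (must start by hour 20); so the practice exam must finish by hour 20 and therefore start by hour 13.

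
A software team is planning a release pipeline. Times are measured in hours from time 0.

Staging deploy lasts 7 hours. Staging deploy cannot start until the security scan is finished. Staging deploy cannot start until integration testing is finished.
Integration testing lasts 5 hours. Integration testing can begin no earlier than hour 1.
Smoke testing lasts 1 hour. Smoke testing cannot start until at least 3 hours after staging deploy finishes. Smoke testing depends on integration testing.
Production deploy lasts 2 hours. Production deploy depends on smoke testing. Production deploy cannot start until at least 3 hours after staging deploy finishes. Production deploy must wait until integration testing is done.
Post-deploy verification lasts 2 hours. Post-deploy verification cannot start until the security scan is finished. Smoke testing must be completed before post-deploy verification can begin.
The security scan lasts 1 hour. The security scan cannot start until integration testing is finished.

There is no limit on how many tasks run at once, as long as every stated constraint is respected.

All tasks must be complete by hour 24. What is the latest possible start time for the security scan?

10

Nothing follows production deploy; the deadline of hour 24 is its only limit. It must start by 24 − 2 = hour 22.
Post-deploy verification has no dependents, so it just needs to finish by hour 24. Starting by 24 − 2 = hour 22 achieves that.
Smoke testing feeds production deploy (must start by hour 22); post-deploy verification (must start by hour 22). Taking the minimum, smoke testing must finish by hour 22 and start by 22 − 1 = hour 21.
Staging deploy must finish in time for smoke testing (must start by hour 21, minus 3-hour gap → hour 18); production deploy (must start by hour 22, minus 3-hour gap → hour 19). The tightest is hour 18, so staging deploy must start by 18 − 7 = hour 11.
For the security scan: staging deploy (must start by hour 11); post-deploy verification (must start by hour 22). The most restrictive is hour 11; with a 1-hour duration, the security scan must start by hour 10.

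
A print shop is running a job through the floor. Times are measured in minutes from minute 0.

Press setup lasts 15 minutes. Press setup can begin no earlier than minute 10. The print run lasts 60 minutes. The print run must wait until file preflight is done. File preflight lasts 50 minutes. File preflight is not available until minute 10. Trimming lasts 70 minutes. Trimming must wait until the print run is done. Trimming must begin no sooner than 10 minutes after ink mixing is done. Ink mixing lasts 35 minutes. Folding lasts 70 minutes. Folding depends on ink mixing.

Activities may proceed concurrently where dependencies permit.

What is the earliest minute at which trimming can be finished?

190

Nothing blocks ink mixing, so it runs from minute 0 to minute 35.
File preflight cannot begin until its own release at minute 10. It runs from minute 10 to 10 + 50 = minute 60.
The print run cannot begin until file preflight (finishes minute 60). It runs from minute 60 to 60 + 60 = minute 120.
For trimming: the print run (finishes minute 120); ink mixing (finishes minute 35, plus 10-minute gap → minute 45). Taking the maximum gives a start of minute 120, and it finishes at 120 + 70 = minute 190.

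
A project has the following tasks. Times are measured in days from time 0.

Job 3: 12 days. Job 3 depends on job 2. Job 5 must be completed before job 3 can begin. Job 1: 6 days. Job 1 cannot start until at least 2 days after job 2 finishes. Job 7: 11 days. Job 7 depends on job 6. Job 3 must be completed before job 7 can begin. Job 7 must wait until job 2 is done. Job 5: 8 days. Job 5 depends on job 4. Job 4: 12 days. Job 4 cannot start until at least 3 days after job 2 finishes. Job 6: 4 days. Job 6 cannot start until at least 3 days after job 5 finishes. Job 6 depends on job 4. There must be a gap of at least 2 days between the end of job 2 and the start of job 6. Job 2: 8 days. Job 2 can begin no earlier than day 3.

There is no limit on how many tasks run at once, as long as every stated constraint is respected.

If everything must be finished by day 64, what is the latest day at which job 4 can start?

21

Job 7 must finish by day 64; it takes 11 days, so it must start by 64 − 11 = day 53.
Job 3 feeds into job 7 (must start by day 53); so job 3 must finish by day 53 and therefore start by day 41.
Since job 7 (must start by day 53) depends on it, job 6 must finish by day 53. Backing off its 4-day duration gives a latest start of day 49.
Job 5 has several dependents: job 3 (must start by day 41); job 6 (must start by day 49, minus 3-day gap → day 46). The earliest of those limits is day 41, so job 5 must start by 41 − 8 = day 33.
Job 4 has several dependents: job 5 (must start by day 33); job 6 (must start by day 49). The earliest of those limits is day 33, so job 4 must start by 33 − 12 = day 21.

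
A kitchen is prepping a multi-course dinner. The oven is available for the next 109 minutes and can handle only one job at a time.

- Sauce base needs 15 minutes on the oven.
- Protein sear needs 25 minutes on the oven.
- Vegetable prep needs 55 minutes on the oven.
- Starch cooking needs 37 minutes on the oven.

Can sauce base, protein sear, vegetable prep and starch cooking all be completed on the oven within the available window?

Running back to back, the jobs need 15 + 25 + 55 + 37 = 132 minutes on the oven.
Since 132 > 109, they cannot all fit.

No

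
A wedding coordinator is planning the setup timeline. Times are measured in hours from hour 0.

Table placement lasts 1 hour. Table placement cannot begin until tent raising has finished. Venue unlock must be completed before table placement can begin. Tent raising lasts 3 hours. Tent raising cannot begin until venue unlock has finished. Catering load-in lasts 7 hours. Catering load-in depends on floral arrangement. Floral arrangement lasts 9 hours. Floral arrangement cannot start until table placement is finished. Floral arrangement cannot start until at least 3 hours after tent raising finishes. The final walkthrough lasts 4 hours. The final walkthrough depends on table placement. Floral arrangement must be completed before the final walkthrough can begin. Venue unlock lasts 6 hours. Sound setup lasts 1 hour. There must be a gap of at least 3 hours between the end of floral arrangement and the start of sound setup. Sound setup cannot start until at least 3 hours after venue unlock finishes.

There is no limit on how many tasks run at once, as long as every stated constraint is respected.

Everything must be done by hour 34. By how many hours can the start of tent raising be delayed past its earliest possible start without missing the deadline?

6

Nothing blocks venue unlock, so it runs from hour 0 to hour 6.
After venue unlock (finishes hour 6), tent raising can start at hour 6 and finishes at hour 9.

Working backward from the deadline:
To finish by hour 34, sound setup (duration 1) must start no later than hour 33.
To finish by hour 34, catering load-in (duration 7) must start no later than hour 27.
To finish by hour 34, the final walkthrough (duration 4) must start no later than hour 30.
For floral arrangement: sound setup (must start by hour 33, minus 3-hour gap → hour 30); catering load-in (must start by hour 27); the final walkthrough (must start by hour 30). The most restrictive is hour 27; with a 9-hour duration, floral arrangement must start by hour 18.
Table placement must finish in time for floral arrangement (must start by hour 18); the final walkthrough (must start by hour 30). The tightest is hour 18, so table placement must start by 18 − 1 = hour 17.
Tent raising feeds table placement (must start by hour 17); floral arrangement (must start by hour 18, minus 3-hour gap → hour 15). Taking the minimum, tent raising must finish by hour 15 and start by 15 − 3 = hour 12.
So tent raising can start as early as hour 6 and as late as hour 12, giving 12 − 6 = 6 hours of slack.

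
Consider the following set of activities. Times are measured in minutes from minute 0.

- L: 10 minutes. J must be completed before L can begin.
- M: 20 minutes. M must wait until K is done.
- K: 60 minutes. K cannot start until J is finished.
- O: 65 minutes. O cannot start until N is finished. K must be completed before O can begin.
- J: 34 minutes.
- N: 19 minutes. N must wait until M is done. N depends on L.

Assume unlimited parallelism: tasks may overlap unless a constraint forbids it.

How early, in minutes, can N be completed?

Nothing blocks J, so it runs from minute 0 to minute 34.
L waits on J (finishes minute 34), so it starts at minute 34 and finishes at 34 + 10 = minute 44.
K cannot begin until J (finishes minute 34). It runs from minute 34 to 34 + 60 = minute 94.
M cannot begin until K (finishes minute 94). It runs from minute 94 to 94 + 20 = minute 114.
N cannot start until M (finishes minute 114); L (finishes minute 44). The controlling bound is minute 114, so N finishes at 114 + 19 = minute 133.

133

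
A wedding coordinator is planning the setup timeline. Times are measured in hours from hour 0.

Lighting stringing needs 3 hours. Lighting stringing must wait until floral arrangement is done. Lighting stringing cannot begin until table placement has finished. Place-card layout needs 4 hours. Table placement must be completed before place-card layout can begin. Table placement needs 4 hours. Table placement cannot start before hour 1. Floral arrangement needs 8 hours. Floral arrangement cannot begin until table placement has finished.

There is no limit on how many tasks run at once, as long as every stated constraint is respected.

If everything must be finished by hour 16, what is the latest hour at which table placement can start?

1

Lighting stringing has no dependents, so it just needs to finish by hour 16. Starting by 16 − 3 = hour 13 achieves that.
Since lighting stringing (must start by hour 13) depends on it, floral arrangement must finish by hour 13. Backing off its 8-hour duration gives a latest start of hour 5.
Place-card layout must finish by hour 16; it takes 4 hours, so it must start by 16 − 4 = hour 12.
For table placement: floral arrangement (must start by hour 5); lighting stringing (must start by hour 13); place-card layout (must start by hour 12). The most restrictive is hour 5; with a 4-hour duration, table placement must start by hour 1.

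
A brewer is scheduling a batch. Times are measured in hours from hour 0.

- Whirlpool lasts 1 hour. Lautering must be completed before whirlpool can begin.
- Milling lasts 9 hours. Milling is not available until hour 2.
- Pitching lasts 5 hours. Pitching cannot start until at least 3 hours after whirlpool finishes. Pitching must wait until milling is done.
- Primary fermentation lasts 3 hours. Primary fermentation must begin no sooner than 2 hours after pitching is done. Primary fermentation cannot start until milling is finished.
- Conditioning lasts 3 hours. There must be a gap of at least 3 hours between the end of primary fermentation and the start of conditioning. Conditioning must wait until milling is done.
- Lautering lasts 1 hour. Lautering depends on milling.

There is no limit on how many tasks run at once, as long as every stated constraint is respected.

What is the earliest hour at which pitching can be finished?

21

After its own release at hour 2, milling can start at hour 2 and finishes at hour 11.
Lautering cannot begin until milling (finishes hour 11). It runs from hour 11 to 11 + 1 = hour 12.
Whirlpool waits on lautering (finishes hour 12), so it starts at hour 12 and finishes at 12 + 1 = hour 13.
Pitching cannot start until whirlpool (finishes hour 13, plus 3-hour gap → hour 16); milling (finishes hour 11). The controlling bound is hour 16, so pitching finishes at 16 + 5 = hour 21.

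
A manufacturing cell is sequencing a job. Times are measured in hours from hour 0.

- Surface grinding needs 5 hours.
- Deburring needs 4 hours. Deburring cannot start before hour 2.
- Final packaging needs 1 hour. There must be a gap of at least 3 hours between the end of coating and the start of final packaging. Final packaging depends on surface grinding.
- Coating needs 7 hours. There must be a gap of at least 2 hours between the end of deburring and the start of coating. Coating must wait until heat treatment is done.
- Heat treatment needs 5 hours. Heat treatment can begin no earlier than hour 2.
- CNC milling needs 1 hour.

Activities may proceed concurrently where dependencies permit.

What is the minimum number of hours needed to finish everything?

Surface grinding has no prerequisites, so it starts at hour 0 and finishes at hour 5.
After its own release at hour 2, heat treatment can start at hour 2 and finishes at hour 7.
Nothing blocks CNC milling, so it runs from hour 0 to hour 1.
Deburring cannot begin until its own release at hour 2. It runs from hour 2 to 2 + 4 = hour 6.
Coating has to wait for deburring (finishes hour 6, plus 2-hour gap → hour 8); heat treatment (finishes hour 7). The latest of these is hour 8, so coating runs hour 8 to 8 + 7 = hour 15.
Final packaging has to wait for coating (finishes hour 15, plus 3-hour gap → hour 18); surface grinding (finishes hour 5). The latest of these is hour 18, so final packaging runs hour 18 to 18 + 1 = hour 19.
All tasks are finished once the last one completes. Finish times: Deburring at 6, CNC milling at 1, Heat treatment at 7, Surface grinding at 5, Coating at 15, Final packaging at 19. The latest is hour 19.

19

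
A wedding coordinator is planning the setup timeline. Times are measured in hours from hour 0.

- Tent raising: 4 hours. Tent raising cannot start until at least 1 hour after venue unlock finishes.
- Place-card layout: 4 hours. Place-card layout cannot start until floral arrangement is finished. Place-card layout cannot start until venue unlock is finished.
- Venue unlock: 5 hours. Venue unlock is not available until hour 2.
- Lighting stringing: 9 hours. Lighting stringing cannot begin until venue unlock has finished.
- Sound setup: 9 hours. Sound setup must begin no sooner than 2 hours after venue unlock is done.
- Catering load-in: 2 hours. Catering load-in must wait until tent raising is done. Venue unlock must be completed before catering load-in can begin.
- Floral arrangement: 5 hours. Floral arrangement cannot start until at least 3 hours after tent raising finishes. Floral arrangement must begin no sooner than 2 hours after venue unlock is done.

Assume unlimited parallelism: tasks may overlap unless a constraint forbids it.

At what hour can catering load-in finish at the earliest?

Venue unlock waits on its own release at hour 2, so it starts at hour 2 and finishes at 2 + 5 = hour 7.
Tent raising cannot begin until venue unlock (finishes hour 7, plus 1-hour gap → hour 8). It runs from hour 8 to 8 + 4 = hour 12.
For catering load-in: tent raising (finishes hour 12); venue unlock (finishes hour 7). Taking the maximum gives a start of hour 12, and it finishes at 12 + 2 = hour 14.

14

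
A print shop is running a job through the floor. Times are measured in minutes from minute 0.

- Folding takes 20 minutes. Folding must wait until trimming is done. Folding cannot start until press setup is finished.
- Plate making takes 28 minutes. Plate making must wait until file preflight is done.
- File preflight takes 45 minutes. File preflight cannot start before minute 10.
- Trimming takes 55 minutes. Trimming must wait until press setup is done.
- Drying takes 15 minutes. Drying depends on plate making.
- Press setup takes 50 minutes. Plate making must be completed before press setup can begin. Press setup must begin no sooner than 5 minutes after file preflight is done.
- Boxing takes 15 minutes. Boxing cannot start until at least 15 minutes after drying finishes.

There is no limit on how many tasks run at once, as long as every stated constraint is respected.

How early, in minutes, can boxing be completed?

File preflight cannot begin until its own release at minute 10. It runs from minute 10 to 10 + 45 = minute 55.
Plate making waits on file preflight (finishes minute 55), so it starts at minute 55 and finishes at 55 + 28 = minute 83.
Drying cannot begin until plate making (finishes minute 83). It runs from minute 83 to 83 + 15 = minute 98.
Boxing waits on drying (finishes minute 98, plus 15-minute gap → minute 113), so it starts at minute 113 and finishes at 113 + 15 = minute 128.

128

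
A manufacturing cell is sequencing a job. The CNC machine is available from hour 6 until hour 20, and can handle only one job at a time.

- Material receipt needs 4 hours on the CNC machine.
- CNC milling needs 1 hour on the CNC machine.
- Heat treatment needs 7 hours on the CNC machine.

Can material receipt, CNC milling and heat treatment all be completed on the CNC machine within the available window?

The CNC machine window is 20 − 6 = 14 hours.
Running back to back, the jobs need 4 + 1 + 7 = 12 hours on the CNC machine.
Since 12 ≤ 14, they fit within the window.

Yes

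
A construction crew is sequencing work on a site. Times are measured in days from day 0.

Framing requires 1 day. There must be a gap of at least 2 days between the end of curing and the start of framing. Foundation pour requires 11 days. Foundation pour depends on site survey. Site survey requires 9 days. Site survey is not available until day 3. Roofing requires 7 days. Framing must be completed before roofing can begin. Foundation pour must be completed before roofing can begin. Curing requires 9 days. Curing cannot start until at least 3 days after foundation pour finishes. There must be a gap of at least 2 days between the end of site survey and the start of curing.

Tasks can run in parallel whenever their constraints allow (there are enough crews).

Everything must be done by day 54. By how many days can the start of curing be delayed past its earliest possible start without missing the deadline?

9

Site survey cannot begin until its own release at day 3. It runs from day 3 to 3 + 9 = day 12.
Foundation pour waits on site survey (finishes day 12), so it starts at day 12 and finishes at 12 + 11 = day 23.
Curing needs all of foundation pour (finishes day 23, plus 3-day gap → day 26); site survey (finishes day 12, plus 2-day gap → day 14). That puts its earliest start at day 26; it finishes at 26 + 9 = day 35.

Working backward from the deadline:
Roofing has no dependents, so it just needs to finish by day 54. Starting by 54 − 7 = day 47 achieves that.
Framing has to be done before roofing (must start by day 47). That means finishing by day 47, i.e. starting by 47 − 1 = day 46.
Curing must finish before framing (must start by day 46, minus 2-day gap → day 44). With a 9-day duration, curing must start by 44 − 9 = day 35.
So curing can start as early as day 26 and as late as day 35, giving 35 − 26 = 9 days of slack.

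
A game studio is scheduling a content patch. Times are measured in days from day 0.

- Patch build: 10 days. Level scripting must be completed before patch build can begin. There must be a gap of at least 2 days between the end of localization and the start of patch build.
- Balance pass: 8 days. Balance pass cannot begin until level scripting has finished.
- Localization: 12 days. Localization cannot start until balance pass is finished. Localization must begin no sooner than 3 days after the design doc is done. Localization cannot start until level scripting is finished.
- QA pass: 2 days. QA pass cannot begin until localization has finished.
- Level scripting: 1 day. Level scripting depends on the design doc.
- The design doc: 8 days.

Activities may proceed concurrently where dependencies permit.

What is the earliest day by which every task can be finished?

41

The design doc can start immediately at day 0; it finishes at day 8.
Level scripting cannot begin until the design doc (finishes day 8). It runs from day 8 to 8 + 1 = day 9.
After level scripting (finishes day 9), balance pass can start at day 9 and finishes at day 17.
Localization has to wait for balance pass (finishes day 17); the design doc (finishes day 8, plus 3-day gap → day 11); level scripting (finishes day 9). The latest of these is day 17, so localization runs day 17 to 17 + 12 = day 29.
For patch build: level scripting (finishes day 9); localization (finishes day 29, plus 2-day gap → day 31). Taking the maximum gives a start of day 31, and it finishes at 31 + 10 = day 41.
QA pass cannot begin until localization (finishes day 29). It runs from day 29 to 29 + 2 = day 31.
All tasks are finished once the last one completes. Finish times: The design doc at 8, Level scripting at 9, Balance pass at 17, Localization at 29, QA pass at 31, Patch build at 41. The latest is day 41.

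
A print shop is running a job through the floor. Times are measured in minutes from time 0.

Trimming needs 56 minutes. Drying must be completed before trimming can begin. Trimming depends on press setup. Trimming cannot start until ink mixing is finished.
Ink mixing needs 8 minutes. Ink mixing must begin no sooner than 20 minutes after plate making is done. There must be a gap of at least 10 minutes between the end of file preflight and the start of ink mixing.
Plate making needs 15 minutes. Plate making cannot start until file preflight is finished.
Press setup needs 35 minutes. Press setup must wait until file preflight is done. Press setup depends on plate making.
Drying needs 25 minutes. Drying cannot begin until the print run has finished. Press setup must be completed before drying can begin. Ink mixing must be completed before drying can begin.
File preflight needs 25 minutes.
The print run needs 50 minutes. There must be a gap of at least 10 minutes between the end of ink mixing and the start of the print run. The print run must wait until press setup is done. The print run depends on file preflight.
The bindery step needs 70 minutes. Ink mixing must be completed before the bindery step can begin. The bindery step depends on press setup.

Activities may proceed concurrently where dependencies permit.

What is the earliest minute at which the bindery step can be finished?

File preflight can start immediately at minute 0; it finishes at minute 25.
Plate making waits on file preflight (finishes minute 25), so it starts at minute 25 and finishes at 25 + 15 = minute 40.
Press setup has to wait for file preflight (finishes minute 25); plate making (finishes minute 40). The latest of these is minute 40, so press setup runs minute 40 to 40 + 35 = minute 75.
For ink mixing: plate making (finishes minute 40, plus 20-minute gap → minute 60); file preflight (finishes minute 25, plus 10-minute gap → minute 35). Taking the maximum gives a start of minute 60, and it finishes at 60 + 8 = minute 68.
For the bindery step: ink mixing (finishes minute 68); press setup (finishes minute 75). Taking the maximum gives a start of minute 75, and it finishes at 75 + 70 = minute 145.

145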